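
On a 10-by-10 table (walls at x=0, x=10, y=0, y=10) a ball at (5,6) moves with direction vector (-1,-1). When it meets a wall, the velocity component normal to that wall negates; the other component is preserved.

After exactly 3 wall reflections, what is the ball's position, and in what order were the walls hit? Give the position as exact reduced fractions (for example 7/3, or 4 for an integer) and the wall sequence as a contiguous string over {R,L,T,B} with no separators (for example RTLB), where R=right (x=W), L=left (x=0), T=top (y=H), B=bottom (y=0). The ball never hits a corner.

Final position: (10,9)
Wall sequence: LBR

1. t=5 → L at (0,1); v=(1,-1)
2. t=1 → B at (1,0); v=(1,1)
3. t=9 → R at (10,9); v=(-1,1)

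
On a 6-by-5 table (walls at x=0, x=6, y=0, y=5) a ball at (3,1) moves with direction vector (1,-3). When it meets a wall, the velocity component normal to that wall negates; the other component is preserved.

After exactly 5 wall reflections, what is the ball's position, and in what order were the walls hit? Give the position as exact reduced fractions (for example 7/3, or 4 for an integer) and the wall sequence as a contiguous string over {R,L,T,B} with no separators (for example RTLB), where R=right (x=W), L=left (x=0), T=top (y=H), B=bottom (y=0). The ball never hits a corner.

1. t=1/3 → B at (10/3,0); v=(1,3)
2. t=5/3 → T at (5,5); v=(1,-3)
3. t=1 → R at (6,2); v=(-1,-3)
4. t=2/3 → B at (16/3,0); v=(-1,3)
5. t=5/3 → T at (11/3,5); v=(-1,-3)

Final position: (11/3,5)
Wall sequence: BTRBT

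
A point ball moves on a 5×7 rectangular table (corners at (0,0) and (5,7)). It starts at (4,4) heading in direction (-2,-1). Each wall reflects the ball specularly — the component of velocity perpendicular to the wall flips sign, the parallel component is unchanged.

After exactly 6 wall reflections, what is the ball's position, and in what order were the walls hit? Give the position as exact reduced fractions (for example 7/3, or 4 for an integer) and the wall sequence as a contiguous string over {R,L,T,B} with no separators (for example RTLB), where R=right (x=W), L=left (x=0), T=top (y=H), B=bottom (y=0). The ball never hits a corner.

Final position: (2,7)
Wall sequence: LBRLRT

1. t=2 → L at (0,2); v=(2,-1)
2. t=2 → B at (4,0); v=(2,1)
3. t=1/2 → R at (5,1/2); v=(-2,1)
4. t=5/2 → L at (0,3); v=(2,1)
5. t=5/2 → R at (5,11/2); v=(-2,1)
6. t=3/2 → T at (2,7); v=(-2,-1)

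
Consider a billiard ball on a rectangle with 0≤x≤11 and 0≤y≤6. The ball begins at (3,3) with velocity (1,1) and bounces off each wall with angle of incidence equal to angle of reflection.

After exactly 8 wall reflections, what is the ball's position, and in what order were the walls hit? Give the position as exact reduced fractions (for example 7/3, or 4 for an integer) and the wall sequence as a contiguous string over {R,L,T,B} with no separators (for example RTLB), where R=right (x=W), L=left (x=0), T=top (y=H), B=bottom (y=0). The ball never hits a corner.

1. t=3 → T at (6,6); v=(1,-1)
2. t=5 → R at (11,1); v=(-1,-1)
3. t=1 → B at (10,0); v=(-1,1)
4. t=6 → T at (4,6); v=(-1,-1)
5. t=4 → L at (0,2); v=(1,-1)
6. t=2 → B at (2,0); v=(1,1)
7. t=6 → T at (8,6); v=(1,-1)
8. t=3 → R at (11,3); v=(-1,-1)

Final position: (11,3)
Wall sequence: TRBTLBTR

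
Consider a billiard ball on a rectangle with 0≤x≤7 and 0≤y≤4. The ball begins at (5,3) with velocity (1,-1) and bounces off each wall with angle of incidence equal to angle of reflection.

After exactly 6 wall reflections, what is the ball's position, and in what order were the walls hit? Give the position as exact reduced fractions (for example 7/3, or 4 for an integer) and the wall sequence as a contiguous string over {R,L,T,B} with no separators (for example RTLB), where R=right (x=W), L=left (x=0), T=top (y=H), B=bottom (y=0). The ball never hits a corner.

Final position: (6,4)
Wall sequence: RBTLBT

1. t=2 → R at (7,1); v=(-1,-1)
2. t=1 → B at (6,0); v=(-1,1)
3. t=4 → T at (2,4); v=(-1,-1)
4. t=2 → L at (0,2); v=(1,-1)
5. t=2 → B at (2,0); v=(1,1)
6. t=4 → T at (6,4); v=(1,-1)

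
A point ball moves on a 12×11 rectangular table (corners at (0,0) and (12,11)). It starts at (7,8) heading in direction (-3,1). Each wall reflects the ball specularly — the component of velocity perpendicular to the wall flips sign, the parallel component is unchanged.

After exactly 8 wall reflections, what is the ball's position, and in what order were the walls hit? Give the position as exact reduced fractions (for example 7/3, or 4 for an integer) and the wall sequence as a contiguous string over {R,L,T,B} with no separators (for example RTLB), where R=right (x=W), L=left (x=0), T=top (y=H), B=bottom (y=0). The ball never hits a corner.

Final position: (12,25/3)
Wall sequence: LTRLBRLR

1. t=7/3 → L at (0,31/3); v=(3,1)
2. t=2/3 → T at (2,11); v=(3,-1)
3. t=10/3 → R at (12,23/3); v=(-3,-1)
4. t=4 → L at (0,11/3); v=(3,-1)
5. t=11/3 → B at (11,0); v=(3,1)
6. t=1/3 → R at (12,1/3); v=(-3,1)
7. t=4 → L at (0,13/3); v=(3,1)
8. t=4 → R at (12,25/3); v=(-3,1)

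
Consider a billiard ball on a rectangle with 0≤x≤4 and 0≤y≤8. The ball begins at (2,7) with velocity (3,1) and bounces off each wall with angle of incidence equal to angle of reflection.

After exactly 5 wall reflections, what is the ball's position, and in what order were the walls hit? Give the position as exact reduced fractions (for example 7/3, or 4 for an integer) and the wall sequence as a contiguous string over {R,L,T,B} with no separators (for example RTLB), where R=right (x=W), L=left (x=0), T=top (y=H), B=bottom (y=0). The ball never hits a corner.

1. t=2/3 → R at (4,23/3); v=(-3,1)
2. t=1/3 → T at (3,8); v=(-3,-1)
3. t=1 → L at (0,7); v=(3,-1)
4. t=4/3 → R at (4,17/3); v=(-3,-1)
5. t=4/3 → L at (0,13/3); v=(3,-1)

Final position: (0,13/3)
Wall sequence: RTLRL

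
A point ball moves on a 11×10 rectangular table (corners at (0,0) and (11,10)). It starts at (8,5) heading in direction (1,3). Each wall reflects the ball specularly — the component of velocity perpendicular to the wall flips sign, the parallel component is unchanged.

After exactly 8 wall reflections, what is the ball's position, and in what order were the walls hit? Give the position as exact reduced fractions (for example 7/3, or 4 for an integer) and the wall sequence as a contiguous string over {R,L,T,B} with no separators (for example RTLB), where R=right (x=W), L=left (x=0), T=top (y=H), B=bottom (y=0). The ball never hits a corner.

1. t=5/3 → T at (29/3,10); v=(1,-3)
2. t=4/3 → R at (11,6); v=(-1,-3)
3. t=2 → B at (9,0); v=(-1,3)
4. t=10/3 → T at (17/3,10); v=(-1,-3)
5. t=10/3 → B at (7/3,0); v=(-1,3)
6. t=7/3 → L at (0,7); v=(1,3)
7. t=1 → T at (1,10); v=(1,-3)
8. t=10/3 → B at (13/3,0); v=(1,3)

Final position: (13/3,0)
Wall sequence: TRBTBLTB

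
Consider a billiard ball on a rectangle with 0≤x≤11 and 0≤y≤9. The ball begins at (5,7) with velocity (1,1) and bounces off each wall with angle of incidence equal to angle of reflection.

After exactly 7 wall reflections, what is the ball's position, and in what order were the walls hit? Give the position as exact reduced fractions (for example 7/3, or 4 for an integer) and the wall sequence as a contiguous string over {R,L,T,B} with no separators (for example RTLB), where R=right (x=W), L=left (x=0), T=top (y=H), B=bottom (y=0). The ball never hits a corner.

Final position: (10,0)
Wall sequence: TRBLTRB

1. t=2 → T at (7,9); v=(1,-1)
2. t=4 → R at (11,5); v=(-1,-1)
3. t=5 → B at (6,0); v=(-1,1)
4. t=6 → L at (0,6); v=(1,1)
5. t=3 → T at (3,9); v=(1,-1)
6. t=8 → R at (11,1); v=(-1,-1)
7. t=1 → B at (10,0); v=(-1,1)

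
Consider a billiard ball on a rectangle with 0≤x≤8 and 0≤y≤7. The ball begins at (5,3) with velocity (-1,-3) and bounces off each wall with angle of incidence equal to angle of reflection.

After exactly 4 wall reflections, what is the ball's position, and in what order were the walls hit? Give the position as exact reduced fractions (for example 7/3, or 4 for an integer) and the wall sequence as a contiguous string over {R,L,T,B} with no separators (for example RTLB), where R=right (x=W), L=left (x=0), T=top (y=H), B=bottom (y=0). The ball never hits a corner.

1. t=1 → B at (4,0); v=(-1,3)
2. t=7/3 → T at (5/3,7); v=(-1,-3)
3. t=5/3 → L at (0,2); v=(1,-3)
4. t=2/3 → B at (2/3,0); v=(1,3)

Final position: (2/3,0)
Wall sequence: BTLB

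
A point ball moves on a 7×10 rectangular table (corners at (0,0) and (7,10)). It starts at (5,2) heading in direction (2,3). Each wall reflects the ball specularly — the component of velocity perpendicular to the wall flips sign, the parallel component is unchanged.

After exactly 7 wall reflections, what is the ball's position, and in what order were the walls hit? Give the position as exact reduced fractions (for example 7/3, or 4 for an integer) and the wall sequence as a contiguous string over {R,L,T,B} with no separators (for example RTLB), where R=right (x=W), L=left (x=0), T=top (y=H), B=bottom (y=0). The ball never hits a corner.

1. t=1 → R at (7,5); v=(-2,3)
2. t=5/3 → T at (11/3,10); v=(-2,-3)
3. t=11/6 → L at (0,9/2); v=(2,-3)
4. t=3/2 → B at (3,0); v=(2,3)
5. t=2 → R at (7,6); v=(-2,3)
6. t=4/3 → T at (13/3,10); v=(-2,-3)
7. t=13/6 → L at (0,7/2); v=(2,-3)

Final position: (0,7/2)
Wall sequence: RTLBRTL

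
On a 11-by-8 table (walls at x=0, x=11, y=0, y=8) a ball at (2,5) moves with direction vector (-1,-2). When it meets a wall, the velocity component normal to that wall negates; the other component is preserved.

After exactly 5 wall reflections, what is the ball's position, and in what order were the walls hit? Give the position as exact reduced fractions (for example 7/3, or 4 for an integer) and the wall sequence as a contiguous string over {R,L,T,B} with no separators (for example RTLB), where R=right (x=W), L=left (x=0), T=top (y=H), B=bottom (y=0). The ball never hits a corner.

1. t=2 → L at (0,1); v=(1,-2)
2. t=1/2 → B at (1/2,0); v=(1,2)
3. t=4 → T at (9/2,8); v=(1,-2)
4. t=4 → B at (17/2,0); v=(1,2)
5. t=5/2 → R at (11,5); v=(-1,2)

Final position: (11,5)
Wall sequence: LBTBR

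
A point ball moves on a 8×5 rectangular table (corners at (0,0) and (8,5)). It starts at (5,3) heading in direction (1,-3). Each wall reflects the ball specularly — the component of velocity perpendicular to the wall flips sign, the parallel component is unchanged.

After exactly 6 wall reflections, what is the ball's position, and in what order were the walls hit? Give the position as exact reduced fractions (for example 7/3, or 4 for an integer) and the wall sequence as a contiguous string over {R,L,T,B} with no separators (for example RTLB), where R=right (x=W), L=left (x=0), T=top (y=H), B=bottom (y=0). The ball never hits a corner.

1. t=1 → B at (6,0); v=(1,3)
2. t=5/3 → T at (23/3,5); v=(1,-3)
3. t=1/3 → R at (8,4); v=(-1,-3)
4. t=4/3 → B at (20/3,0); v=(-1,3)
5. t=5/3 → T at (5,5); v=(-1,-3)
6. t=5/3 → B at (10/3,0); v=(-1,3)

Final position: (10/3,0)
Wall sequence: BTRBTB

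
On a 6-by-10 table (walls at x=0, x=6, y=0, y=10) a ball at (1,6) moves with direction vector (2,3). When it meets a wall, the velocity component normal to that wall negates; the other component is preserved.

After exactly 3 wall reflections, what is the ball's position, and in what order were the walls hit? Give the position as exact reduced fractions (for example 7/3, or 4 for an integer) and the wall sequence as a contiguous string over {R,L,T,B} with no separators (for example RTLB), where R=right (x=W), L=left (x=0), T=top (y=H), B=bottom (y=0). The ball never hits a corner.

Final position: (5/3,0)
Wall sequence: TRB

1. t=4/3 → T at (11/3,10); v=(2,-3)
2. t=7/6 → R at (6,13/2); v=(-2,-3)
3. t=13/6 → B at (5/3,0); v=(-2,3)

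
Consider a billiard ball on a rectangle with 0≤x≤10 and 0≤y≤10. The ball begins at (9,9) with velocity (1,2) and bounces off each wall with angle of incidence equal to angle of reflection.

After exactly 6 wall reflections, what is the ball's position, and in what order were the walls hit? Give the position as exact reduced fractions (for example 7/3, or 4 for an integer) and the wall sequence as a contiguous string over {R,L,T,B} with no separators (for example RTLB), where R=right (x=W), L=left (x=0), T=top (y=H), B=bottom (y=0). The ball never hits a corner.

Final position: (9/2,0)
Wall sequence: TRBTLB

1. t=1/2 → T at (19/2,10); v=(1,-2)
2. t=1/2 → R at (10,9); v=(-1,-2)
3. t=9/2 → B at (11/2,0); v=(-1,2)
4. t=5 → T at (1/2,10); v=(-1,-2)
5. t=1/2 → L at (0,9); v=(1,-2)
6. t=9/2 → B at (9/2,0); v=(1,2)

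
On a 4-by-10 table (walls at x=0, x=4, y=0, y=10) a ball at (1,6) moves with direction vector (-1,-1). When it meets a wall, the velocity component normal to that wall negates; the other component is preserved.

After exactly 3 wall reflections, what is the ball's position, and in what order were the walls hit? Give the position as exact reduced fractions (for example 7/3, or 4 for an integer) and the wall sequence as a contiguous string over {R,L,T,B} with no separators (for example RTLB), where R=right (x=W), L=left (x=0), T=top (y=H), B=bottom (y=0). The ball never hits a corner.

1. t=1 → L at (0,5); v=(1,-1)
2. t=4 → R at (4,1); v=(-1,-1)
3. t=1 → B at (3,0); v=(-1,1)

Final position: (3,0)
Wall sequence: LRB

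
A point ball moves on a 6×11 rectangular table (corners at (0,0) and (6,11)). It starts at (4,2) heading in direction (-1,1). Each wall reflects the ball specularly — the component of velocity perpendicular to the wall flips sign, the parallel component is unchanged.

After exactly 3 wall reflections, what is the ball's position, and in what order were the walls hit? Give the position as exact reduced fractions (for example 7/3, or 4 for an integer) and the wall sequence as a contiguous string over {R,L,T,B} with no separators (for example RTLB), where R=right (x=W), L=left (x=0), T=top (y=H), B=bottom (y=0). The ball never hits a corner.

Final position: (6,10)
Wall sequence: LTR

1. t=4 → L at (0,6); v=(1,1)
2. t=5 → T at (5,11); v=(1,-1)
3. t=1 → R at (6,10); v=(-1,-1)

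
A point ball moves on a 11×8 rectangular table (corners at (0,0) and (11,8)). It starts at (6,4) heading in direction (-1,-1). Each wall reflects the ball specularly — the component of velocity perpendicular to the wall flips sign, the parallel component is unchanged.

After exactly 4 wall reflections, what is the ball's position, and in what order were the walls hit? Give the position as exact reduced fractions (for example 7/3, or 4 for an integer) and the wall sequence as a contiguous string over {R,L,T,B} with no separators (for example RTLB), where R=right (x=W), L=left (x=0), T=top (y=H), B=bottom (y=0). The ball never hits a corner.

Final position: (11,3)
Wall sequence: BLTR

1. t=4 → B at (2,0); v=(-1,1)
2. t=2 → L at (0,2); v=(1,1)
3. t=6 → T at (6,8); v=(1,-1)
4. t=5 → R at (11,3); v=(-1,-1)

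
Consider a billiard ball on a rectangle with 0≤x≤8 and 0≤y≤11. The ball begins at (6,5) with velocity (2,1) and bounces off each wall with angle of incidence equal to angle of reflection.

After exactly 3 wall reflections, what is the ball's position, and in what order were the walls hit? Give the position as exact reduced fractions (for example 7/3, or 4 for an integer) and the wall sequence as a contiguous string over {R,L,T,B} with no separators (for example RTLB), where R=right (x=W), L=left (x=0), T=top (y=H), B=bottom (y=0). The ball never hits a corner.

1. t=1 → R at (8,6); v=(-2,1)
2. t=4 → L at (0,10); v=(2,1)
3. t=1 → T at (2,11); v=(2,-1)

Final position: (2,11)
Wall sequence: RLT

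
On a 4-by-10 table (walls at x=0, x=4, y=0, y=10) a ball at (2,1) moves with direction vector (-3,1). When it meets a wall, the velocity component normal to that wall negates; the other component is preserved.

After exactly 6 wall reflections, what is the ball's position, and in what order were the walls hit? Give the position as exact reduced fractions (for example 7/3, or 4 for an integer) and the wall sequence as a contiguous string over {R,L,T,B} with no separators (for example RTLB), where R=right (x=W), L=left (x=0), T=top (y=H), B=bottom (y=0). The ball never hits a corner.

Final position: (4,25/3)
Wall sequence: LRLRLR

1. t=2/3 → L at (0,5/3); v=(3,1)
2. t=4/3 → R at (4,3); v=(-3,1)
3. t=4/3 → L at (0,13/3); v=(3,1)
4. t=4/3 → R at (4,17/3); v=(-3,1)
5. t=4/3 → L at (0,7); v=(3,1)
6. t=4/3 → R at (4,25/3); v=(-3,1)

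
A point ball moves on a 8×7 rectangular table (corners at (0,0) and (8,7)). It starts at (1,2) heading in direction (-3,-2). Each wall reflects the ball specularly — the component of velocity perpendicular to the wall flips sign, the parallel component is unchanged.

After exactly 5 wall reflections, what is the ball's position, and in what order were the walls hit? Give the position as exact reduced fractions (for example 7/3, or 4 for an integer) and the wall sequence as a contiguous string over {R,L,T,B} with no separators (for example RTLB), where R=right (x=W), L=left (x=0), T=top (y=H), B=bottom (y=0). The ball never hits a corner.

Final position: (0,14/3)
Wall sequence: LBRTL

1. t=1/3 → L at (0,4/3); v=(3,-2)
2. t=2/3 → B at (2,0); v=(3,2)
3. t=2 → R at (8,4); v=(-3,2)
4. t=3/2 → T at (7/2,7); v=(-3,-2)
5. t=7/6 → L at (0,14/3); v=(3,-2)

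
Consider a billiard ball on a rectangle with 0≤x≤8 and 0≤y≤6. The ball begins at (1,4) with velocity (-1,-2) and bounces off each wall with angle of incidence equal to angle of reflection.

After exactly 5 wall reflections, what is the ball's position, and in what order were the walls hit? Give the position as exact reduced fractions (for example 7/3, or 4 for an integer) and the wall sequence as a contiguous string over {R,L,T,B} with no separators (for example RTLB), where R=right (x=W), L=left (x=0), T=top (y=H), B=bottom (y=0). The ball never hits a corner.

Final position: (8,2)
Wall sequence: LBTBR

1. t=1 → L at (0,2); v=(1,-2)
2. t=1 → B at (1,0); v=(1,2)
3. t=3 → T at (4,6); v=(1,-2)
4. t=3 → B at (7,0); v=(1,2)
5. t=1 → R at (8,2); v=(-1,2)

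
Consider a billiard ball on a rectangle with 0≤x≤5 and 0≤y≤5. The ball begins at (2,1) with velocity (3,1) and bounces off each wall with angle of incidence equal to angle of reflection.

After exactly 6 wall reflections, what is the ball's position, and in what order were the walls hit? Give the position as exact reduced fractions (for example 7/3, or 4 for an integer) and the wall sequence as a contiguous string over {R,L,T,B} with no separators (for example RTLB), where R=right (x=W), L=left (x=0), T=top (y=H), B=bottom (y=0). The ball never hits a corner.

Final position: (5,4/3)
Wall sequence: RLTRLR

1. t=1 → R at (5,2); v=(-3,1)
2. t=5/3 → L at (0,11/3); v=(3,1)
3. t=4/3 → T at (4,5); v=(3,-1)
4. t=1/3 → R at (5,14/3); v=(-3,-1)
5. t=5/3 → L at (0,3); v=(3,-1)
6. t=5/3 → R at (5,4/3); v=(-3,-1)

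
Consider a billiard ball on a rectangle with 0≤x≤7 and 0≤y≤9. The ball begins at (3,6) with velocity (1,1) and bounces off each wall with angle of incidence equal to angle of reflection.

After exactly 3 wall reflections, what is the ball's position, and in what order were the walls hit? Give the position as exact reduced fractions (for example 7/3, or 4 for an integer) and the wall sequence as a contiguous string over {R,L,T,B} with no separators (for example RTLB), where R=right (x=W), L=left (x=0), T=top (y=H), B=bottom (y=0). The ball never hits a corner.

Final position: (0,1)
Wall sequence: TRL

1. t=3 → T at (6,9); v=(1,-1)
2. t=1 → R at (7,8); v=(-1,-1)
3. t=7 → L at (0,1); v=(1,-1)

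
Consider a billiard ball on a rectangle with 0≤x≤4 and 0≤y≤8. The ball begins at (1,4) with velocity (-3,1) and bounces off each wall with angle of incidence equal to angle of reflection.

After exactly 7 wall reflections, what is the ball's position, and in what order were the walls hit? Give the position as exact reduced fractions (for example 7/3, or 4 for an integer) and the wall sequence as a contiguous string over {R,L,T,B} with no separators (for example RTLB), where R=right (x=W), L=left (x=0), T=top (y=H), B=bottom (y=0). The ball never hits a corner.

Final position: (4,5)
Wall sequence: LRLTRLR

1. t=1/3 → L at (0,13/3); v=(3,1)
2. t=4/3 → R at (4,17/3); v=(-3,1)
3. t=4/3 → L at (0,7); v=(3,1)
4. t=1 → T at (3,8); v=(3,-1)
5. t=1/3 → R at (4,23/3); v=(-3,-1)
6. t=4/3 → L at (0,19/3); v=(3,-1)
7. t=4/3 → R at (4,5); v=(-3,-1)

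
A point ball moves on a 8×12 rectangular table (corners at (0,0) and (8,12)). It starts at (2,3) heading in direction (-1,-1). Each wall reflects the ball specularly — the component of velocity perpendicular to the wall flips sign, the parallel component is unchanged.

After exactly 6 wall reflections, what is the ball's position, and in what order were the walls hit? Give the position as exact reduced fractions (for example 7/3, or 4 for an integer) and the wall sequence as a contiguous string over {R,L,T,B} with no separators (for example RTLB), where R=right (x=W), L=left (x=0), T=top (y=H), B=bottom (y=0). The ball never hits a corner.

Final position: (8,1)
Wall sequence: LBRTLR

1. t=2 → L at (0,1); v=(1,-1)
2. t=1 → B at (1,0); v=(1,1)
3. t=7 → R at (8,7); v=(-1,1)
4. t=5 → T at (3,12); v=(-1,-1)
5. t=3 → L at (0,9); v=(1,-1)
6. t=8 → R at (8,1); v=(-1,-1)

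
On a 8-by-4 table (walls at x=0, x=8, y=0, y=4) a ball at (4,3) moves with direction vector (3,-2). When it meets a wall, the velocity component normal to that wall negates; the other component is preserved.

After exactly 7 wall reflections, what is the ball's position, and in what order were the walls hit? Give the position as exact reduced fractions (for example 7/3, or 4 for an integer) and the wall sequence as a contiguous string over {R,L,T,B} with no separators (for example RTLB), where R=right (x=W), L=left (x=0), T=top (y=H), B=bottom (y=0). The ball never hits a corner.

1. t=4/3 → R at (8,1/3); v=(-3,-2)
2. t=1/6 → B at (15/2,0); v=(-3,2)
3. t=2 → T at (3/2,4); v=(-3,-2)
4. t=1/2 → L at (0,3); v=(3,-2)
5. t=3/2 → B at (9/2,0); v=(3,2)
6. t=7/6 → R at (8,7/3); v=(-3,2)
7. t=5/6 → T at (11/2,4); v=(-3,-2)

Final position: (11/2,4)
Wall sequence: RBTLBRT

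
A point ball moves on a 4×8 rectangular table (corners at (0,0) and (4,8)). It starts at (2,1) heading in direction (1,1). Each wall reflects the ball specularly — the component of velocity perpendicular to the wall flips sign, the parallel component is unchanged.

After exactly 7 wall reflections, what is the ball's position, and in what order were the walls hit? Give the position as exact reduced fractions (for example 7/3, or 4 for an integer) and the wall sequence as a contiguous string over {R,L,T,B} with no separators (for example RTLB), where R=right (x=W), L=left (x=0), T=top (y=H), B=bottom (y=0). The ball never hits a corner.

Final position: (4,3)
Wall sequence: RLTRLBR

1. t=2 → R at (4,3); v=(-1,1)
2. t=4 → L at (0,7); v=(1,1)
3. t=1 → T at (1,8); v=(1,-1)
4. t=3 → R at (4,5); v=(-1,-1)
5. t=4 → L at (0,1); v=(1,-1)
6. t=1 → B at (1,0); v=(1,1)
7. t=3 → R at (4,3); v=(-1,1)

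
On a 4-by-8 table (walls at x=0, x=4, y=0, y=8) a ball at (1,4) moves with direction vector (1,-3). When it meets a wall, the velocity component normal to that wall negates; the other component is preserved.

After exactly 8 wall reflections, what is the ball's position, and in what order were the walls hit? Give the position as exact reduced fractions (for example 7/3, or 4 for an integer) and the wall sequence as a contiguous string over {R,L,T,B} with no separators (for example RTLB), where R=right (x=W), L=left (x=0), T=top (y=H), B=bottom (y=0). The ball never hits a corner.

1. t=4/3 → B at (7/3,0); v=(1,3)
2. t=5/3 → R at (4,5); v=(-1,3)
3. t=1 → T at (3,8); v=(-1,-3)
4. t=8/3 → B at (1/3,0); v=(-1,3)
5. t=1/3 → L at (0,1); v=(1,3)
6. t=7/3 → T at (7/3,8); v=(1,-3)
7. t=5/3 → R at (4,3); v=(-1,-3)
8. t=1 → B at (3,0); v=(-1,3)

Final position: (3,0)
Wall sequence: BRTBLTRB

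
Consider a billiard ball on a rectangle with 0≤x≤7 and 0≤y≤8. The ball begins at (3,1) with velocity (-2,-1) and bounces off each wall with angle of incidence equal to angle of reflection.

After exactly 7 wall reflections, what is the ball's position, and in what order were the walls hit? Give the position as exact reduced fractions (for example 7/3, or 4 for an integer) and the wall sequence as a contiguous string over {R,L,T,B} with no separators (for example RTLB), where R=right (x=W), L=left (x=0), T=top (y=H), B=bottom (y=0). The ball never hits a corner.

Final position: (0,3/2)
Wall sequence: BLRLTRL

1. t=1 → B at (1,0); v=(-2,1)
2. t=1/2 → L at (0,1/2); v=(2,1)
3. t=7/2 → R at (7,4); v=(-2,1)
4. t=7/2 → L at (0,15/2); v=(2,1)
5. t=1/2 → T at (1,8); v=(2,-1)
6. t=3 → R at (7,5); v=(-2,-1)
7. t=7/2 → L at (0,3/2); v=(2,-1)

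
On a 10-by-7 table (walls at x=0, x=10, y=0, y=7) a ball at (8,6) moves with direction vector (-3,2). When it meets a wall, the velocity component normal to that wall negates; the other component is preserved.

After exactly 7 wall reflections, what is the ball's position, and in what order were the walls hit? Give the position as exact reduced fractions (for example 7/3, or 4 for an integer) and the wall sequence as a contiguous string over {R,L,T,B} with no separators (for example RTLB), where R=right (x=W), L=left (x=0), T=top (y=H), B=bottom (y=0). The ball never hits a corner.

1. t=1/2 → T at (13/2,7); v=(-3,-2)
2. t=13/6 → L at (0,8/3); v=(3,-2)
3. t=4/3 → B at (4,0); v=(3,2)
4. t=2 → R at (10,4); v=(-3,2)
5. t=3/2 → T at (11/2,7); v=(-3,-2)
6. t=11/6 → L at (0,10/3); v=(3,-2)
7. t=5/3 → B at (5,0); v=(3,2)

Final position: (5,0)
Wall sequence: TLBRTLB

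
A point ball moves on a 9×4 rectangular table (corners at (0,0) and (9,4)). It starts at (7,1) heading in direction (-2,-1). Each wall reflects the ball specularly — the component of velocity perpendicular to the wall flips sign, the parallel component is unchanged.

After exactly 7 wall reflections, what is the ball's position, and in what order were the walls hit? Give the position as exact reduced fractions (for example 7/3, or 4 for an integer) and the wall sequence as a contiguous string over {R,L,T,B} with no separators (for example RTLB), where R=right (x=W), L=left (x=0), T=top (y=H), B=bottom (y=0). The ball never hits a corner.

1. t=1 → B at (5,0); v=(-2,1)
2. t=5/2 → L at (0,5/2); v=(2,1)
3. t=3/2 → T at (3,4); v=(2,-1)
4. t=3 → R at (9,1); v=(-2,-1)
5. t=1 → B at (7,0); v=(-2,1)
6. t=7/2 → L at (0,7/2); v=(2,1)
7. t=1/2 → T at (1,4); v=(2,-1)

Final position: (1,4)
Wall sequence: BLTRBLT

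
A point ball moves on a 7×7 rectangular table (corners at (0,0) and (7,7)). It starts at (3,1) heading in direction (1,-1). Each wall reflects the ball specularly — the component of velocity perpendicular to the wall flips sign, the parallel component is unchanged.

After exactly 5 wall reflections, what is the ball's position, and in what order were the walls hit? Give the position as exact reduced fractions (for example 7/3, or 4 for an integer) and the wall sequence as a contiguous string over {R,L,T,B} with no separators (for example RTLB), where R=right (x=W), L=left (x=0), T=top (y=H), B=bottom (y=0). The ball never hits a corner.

Final position: (4,0)
Wall sequence: BRTLB

1. t=1 → B at (4,0); v=(1,1)
2. t=3 → R at (7,3); v=(-1,1)
3. t=4 → T at (3,7); v=(-1,-1)
4. t=3 → L at (0,4); v=(1,-1)
5. t=4 → B at (4,0); v=(1,1)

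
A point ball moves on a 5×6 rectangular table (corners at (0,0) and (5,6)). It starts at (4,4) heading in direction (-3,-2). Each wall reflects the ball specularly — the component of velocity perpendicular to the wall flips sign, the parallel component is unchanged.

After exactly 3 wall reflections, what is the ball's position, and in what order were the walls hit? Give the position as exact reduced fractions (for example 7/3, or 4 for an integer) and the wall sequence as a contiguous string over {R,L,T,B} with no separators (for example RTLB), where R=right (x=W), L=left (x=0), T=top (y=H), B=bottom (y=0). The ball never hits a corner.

Final position: (5,2)
Wall sequence: LBR

1. t=4/3 → L at (0,4/3); v=(3,-2)
2. t=2/3 → B at (2,0); v=(3,2)
3. t=1 → R at (5,2); v=(-3,2)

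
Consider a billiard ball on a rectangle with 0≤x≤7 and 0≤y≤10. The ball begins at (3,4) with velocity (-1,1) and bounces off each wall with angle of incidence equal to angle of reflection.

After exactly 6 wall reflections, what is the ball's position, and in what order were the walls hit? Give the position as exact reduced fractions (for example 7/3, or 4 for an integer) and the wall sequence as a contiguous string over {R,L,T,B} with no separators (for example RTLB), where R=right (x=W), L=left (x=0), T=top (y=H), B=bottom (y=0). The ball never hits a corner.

1. t=3 → L at (0,7); v=(1,1)
2. t=3 → T at (3,10); v=(1,-1)
3. t=4 → R at (7,6); v=(-1,-1)
4. t=6 → B at (1,0); v=(-1,1)
5. t=1 → L at (0,1); v=(1,1)
6. t=7 → R at (7,8); v=(-1,1)

Final position: (7,8)
Wall sequence: LTRBLR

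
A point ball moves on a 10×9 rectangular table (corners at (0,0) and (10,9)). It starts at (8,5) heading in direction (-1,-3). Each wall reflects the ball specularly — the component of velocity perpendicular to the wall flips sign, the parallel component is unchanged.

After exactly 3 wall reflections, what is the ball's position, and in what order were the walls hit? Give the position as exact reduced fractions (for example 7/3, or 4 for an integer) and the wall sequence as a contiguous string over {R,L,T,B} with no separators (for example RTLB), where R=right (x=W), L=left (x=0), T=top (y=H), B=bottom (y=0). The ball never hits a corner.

Final position: (1/3,0)
Wall sequence: BTB

1. t=5/3 → B at (19/3,0); v=(-1,3)
2. t=3 → T at (10/3,9); v=(-1,-3)
3. t=3 → B at (1/3,0); v=(-1,3)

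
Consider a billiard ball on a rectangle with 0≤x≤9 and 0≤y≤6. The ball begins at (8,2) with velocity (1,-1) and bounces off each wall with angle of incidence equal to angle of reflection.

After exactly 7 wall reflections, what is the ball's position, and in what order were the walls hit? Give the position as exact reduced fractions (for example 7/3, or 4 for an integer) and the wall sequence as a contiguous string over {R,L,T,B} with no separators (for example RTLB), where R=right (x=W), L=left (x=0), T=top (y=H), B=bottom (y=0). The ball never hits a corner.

1. t=1 → R at (9,1); v=(-1,-1)
2. t=1 → B at (8,0); v=(-1,1)
3. t=6 → T at (2,6); v=(-1,-1)
4. t=2 → L at (0,4); v=(1,-1)
5. t=4 → B at (4,0); v=(1,1)
6. t=5 → R at (9,5); v=(-1,1)
7. t=1 → T at (8,6); v=(-1,-1)

Final position: (8,6)
Wall sequence: RBTLBRT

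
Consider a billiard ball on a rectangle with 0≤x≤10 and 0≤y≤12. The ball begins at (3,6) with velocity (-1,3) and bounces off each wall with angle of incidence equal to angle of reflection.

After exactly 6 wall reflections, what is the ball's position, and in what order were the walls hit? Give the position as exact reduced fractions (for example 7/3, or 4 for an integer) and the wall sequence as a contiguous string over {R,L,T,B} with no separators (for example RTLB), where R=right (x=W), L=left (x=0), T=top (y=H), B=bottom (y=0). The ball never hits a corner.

Final position: (9,0)
Wall sequence: TLBTRB

1. t=2 → T at (1,12); v=(-1,-3)
2. t=1 → L at (0,9); v=(1,-3)
3. t=3 → B at (3,0); v=(1,3)
4. t=4 → T at (7,12); v=(1,-3)
5. t=3 → R at (10,3); v=(-1,-3)
6. t=1 → B at (9,0); v=(-1,3)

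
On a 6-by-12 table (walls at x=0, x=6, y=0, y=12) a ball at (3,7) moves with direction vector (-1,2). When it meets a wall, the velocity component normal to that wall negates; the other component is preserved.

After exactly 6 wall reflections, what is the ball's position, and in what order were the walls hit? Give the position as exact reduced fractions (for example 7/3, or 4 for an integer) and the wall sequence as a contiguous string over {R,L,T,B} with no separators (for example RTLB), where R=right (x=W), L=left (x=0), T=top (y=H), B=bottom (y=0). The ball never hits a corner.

Final position: (0,11)
Wall sequence: TLBRTL

1. t=5/2 → T at (1/2,12); v=(-1,-2)
2. t=1/2 → L at (0,11); v=(1,-2)
3. t=11/2 → B at (11/2,0); v=(1,2)
4. t=1/2 → R at (6,1); v=(-1,2)
5. t=11/2 → T at (1/2,12); v=(-1,-2)
6. t=1/2 → L at (0,11); v=(1,-2)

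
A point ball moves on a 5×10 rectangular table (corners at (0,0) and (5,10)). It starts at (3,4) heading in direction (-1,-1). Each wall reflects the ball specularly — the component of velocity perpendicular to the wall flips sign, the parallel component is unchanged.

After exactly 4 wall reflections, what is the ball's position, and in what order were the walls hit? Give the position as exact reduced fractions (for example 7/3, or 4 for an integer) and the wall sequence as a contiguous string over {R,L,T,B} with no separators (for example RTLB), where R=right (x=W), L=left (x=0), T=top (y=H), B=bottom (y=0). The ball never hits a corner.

Final position: (0,9)
Wall sequence: LBRL

1. t=3 → L at (0,1); v=(1,-1)
2. t=1 → B at (1,0); v=(1,1)
3. t=4 → R at (5,4); v=(-1,1)
4. t=5 → L at (0,9); v=(1,1)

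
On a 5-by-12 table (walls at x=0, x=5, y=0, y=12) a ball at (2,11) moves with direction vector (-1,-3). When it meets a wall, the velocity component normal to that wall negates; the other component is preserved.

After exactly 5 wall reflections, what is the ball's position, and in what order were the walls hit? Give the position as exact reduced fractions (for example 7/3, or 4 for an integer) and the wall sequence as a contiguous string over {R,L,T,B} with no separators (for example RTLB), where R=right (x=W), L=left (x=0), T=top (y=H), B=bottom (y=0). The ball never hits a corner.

1. t=2 → L at (0,5); v=(1,-3)
2. t=5/3 → B at (5/3,0); v=(1,3)
3. t=10/3 → R at (5,10); v=(-1,3)
4. t=2/3 → T at (13/3,12); v=(-1,-3)
5. t=4 → B at (1/3,0); v=(-1,3)

Final position: (1/3,0)
Wall sequence: LBRTB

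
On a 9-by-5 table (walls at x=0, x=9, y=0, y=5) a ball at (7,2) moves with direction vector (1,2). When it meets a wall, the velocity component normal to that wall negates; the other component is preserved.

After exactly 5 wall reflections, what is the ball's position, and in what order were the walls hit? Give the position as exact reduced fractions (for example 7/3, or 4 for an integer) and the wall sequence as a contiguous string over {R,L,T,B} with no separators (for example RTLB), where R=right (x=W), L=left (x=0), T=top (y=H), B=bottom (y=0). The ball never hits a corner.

1. t=3/2 → T at (17/2,5); v=(1,-2)
2. t=1/2 → R at (9,4); v=(-1,-2)
3. t=2 → B at (7,0); v=(-1,2)
4. t=5/2 → T at (9/2,5); v=(-1,-2)
5. t=5/2 → B at (2,0); v=(-1,2)

Final position: (2,0)
Wall sequence: TRBTB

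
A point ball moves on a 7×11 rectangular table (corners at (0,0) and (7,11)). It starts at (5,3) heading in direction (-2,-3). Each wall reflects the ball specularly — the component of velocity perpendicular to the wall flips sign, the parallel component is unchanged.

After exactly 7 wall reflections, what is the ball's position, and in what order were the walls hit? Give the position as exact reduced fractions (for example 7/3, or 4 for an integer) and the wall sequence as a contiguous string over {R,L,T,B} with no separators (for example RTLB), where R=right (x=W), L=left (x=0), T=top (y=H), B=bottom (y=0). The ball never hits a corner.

Final position: (5,11)
Wall sequence: BLTRBLT

1. t=1 → B at (3,0); v=(-2,3)
2. t=3/2 → L at (0,9/2); v=(2,3)
3. t=13/6 → T at (13/3,11); v=(2,-3)
4. t=4/3 → R at (7,7); v=(-2,-3)
5. t=7/3 → B at (7/3,0); v=(-2,3)
6. t=7/6 → L at (0,7/2); v=(2,3)
7. t=5/2 → T at (5,11); v=(2,-3)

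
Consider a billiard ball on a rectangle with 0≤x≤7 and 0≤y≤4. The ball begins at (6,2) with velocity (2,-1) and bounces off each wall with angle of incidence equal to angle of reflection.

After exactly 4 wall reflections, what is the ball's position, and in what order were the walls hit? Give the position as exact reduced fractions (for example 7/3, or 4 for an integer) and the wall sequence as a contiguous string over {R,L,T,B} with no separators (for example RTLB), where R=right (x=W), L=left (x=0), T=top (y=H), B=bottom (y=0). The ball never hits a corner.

Final position: (4,4)
Wall sequence: RBLT

1. t=1/2 → R at (7,3/2); v=(-2,-1)
2. t=3/2 → B at (4,0); v=(-2,1)
3. t=2 → L at (0,2); v=(2,1)
4. t=2 → T at (4,4); v=(2,-1)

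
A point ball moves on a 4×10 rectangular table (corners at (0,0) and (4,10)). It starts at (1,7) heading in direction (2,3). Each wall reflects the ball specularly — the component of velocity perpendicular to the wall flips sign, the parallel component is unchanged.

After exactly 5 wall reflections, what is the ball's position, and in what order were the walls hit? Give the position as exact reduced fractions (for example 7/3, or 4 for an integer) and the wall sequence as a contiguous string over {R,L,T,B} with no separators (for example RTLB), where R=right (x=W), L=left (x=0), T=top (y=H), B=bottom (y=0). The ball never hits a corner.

Final position: (4,7/2)
Wall sequence: TRLBR

1. t=1 → T at (3,10); v=(2,-3)
2. t=1/2 → R at (4,17/2); v=(-2,-3)
3. t=2 → L at (0,5/2); v=(2,-3)
4. t=5/6 → B at (5/3,0); v=(2,3)
5. t=7/6 → R at (4,7/2); v=(-2,3)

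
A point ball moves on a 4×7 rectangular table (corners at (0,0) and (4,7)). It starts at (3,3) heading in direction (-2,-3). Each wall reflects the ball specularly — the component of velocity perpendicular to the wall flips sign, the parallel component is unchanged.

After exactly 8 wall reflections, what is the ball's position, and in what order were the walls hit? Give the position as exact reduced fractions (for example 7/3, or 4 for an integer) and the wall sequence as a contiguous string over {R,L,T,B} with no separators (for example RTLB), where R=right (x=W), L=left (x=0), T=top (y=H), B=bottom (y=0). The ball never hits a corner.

Final position: (3,7)
Wall sequence: BLTRLBRT

1. t=1 → B at (1,0); v=(-2,3)
2. t=1/2 → L at (0,3/2); v=(2,3)
3. t=11/6 → T at (11/3,7); v=(2,-3)
4. t=1/6 → R at (4,13/2); v=(-2,-3)
5. t=2 → L at (0,1/2); v=(2,-3)
6. t=1/6 → B at (1/3,0); v=(2,3)
7. t=11/6 → R at (4,11/2); v=(-2,3)
8. t=1/2 → T at (3,7); v=(-2,-3)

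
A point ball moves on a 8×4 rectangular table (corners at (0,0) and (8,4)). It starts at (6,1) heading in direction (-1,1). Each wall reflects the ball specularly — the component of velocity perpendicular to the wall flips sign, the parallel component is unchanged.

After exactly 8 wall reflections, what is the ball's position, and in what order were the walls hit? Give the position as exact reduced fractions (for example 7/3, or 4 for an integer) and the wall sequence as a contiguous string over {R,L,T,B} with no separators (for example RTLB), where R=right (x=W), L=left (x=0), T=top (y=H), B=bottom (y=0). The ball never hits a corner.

1. t=3 → T at (3,4); v=(-1,-1)
2. t=3 → L at (0,1); v=(1,-1)
3. t=1 → B at (1,0); v=(1,1)
4. t=4 → T at (5,4); v=(1,-1)
5. t=3 → R at (8,1); v=(-1,-1)
6. t=1 → B at (7,0); v=(-1,1)
7. t=4 → T at (3,4); v=(-1,-1)
8. t=3 → L at (0,1); v=(1,-1)

Final position: (0,1)
Wall sequence: TLBTRBTL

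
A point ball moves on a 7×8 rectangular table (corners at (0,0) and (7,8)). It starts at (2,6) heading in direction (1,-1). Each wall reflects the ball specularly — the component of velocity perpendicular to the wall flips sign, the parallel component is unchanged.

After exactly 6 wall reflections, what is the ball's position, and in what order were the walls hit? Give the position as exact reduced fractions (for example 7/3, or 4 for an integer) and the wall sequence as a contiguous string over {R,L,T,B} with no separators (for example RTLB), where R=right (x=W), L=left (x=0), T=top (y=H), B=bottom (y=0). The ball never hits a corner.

1. t=5 → R at (7,1); v=(-1,-1)
2. t=1 → B at (6,0); v=(-1,1)
3. t=6 → L at (0,6); v=(1,1)
4. t=2 → T at (2,8); v=(1,-1)
5. t=5 → R at (7,3); v=(-1,-1)
6. t=3 → B at (4,0); v=(-1,1)

Final position: (4,0)
Wall sequence: RBLTRB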